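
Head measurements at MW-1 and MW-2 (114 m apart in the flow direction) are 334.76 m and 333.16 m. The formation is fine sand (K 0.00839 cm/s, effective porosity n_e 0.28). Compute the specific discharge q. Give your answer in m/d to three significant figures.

Hydraulic gradient i = (334.76 − 333.16) / 114 = 1.60 / 114 = 0.01404
K = 0.00839 cm/s × 864 = 7.249 m/d
Specific discharge q = 7.249 × 0.01404 = 0.1017 m/d

0.102 m/d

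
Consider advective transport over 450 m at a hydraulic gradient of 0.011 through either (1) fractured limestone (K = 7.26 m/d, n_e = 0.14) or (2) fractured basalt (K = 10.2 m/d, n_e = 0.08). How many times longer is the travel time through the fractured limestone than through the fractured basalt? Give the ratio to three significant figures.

2.46

Unit 1 (fractured limestone): v = 7.26×0.011/0.14 = 0.5704 m/d, t = 450/0.5704 = 788.9 d
Unit 2 (fractured basalt): v = 10.2×0.011/0.08 = 1.402 m/d, t = 450/1.402 = 320.9 d
t(fractured limestone) / t(fractured basalt) = 788.9/320.9 = 2.46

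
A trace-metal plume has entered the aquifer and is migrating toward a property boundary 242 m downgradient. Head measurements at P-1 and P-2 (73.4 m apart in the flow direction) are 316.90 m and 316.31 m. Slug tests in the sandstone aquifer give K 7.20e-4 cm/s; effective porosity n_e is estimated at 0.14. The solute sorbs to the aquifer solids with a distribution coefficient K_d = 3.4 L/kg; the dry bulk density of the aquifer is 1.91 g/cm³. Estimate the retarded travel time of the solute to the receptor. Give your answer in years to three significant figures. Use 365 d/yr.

Hydraulic gradient i = (316.90 − 316.31) / 73.4 = 0.59 / 73.4 = 0.008038
K = 7.20e-4 cm/s × 864 = 0.6221 m/d
Darcy flux q = K·i = 0.6221 × 0.008038 = 0.005000 m/d
Seepage velocity v = q / n = 0.005000 / 0.14 = 0.03572 m/d
Retardation R = 1 + ρ_b·K_d/n = 1 + 1.91×3.4/0.14 = 47.39
Contaminant velocity v_c = v/R = 0.03572/47.39 = 7.537e-4 m/d
t = L/v_c = 242/7.537e-4 = 321100 d
   = 321100/365 = 880 yr

880 years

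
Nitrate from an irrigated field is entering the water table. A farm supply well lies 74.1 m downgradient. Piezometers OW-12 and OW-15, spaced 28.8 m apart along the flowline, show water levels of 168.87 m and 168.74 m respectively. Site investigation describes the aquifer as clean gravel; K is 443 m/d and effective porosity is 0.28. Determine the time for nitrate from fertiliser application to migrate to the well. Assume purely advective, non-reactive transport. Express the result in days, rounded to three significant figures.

Hydraulic gradient i = (168.87 − 168.74) / 28.8 = 0.13 / 28.8 = 0.004514
Darcy flux q = K·i = 443 × 0.004514 = 2.000 m/d
v = Ki/n = 443·0.004514/0.28 = 7.142 m/d
t = L / v = 74.1 / 7.142 = 10.38 d

10.4 days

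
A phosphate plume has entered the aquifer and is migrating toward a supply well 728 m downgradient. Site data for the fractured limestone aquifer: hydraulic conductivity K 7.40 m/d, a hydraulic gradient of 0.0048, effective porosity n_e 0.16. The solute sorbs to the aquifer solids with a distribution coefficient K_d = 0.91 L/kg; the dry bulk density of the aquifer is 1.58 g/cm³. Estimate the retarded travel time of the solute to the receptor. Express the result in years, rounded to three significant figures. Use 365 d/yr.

Darcy flux q = K·i = 7.40 × 0.0048 = 0.03552 m/d
v = Ki/n = 7.40·0.0048/0.16 = 0.2220 m/d
Retardation R = 1 + ρ_b·K_d/n = 1 + 1.58×0.91/0.16 = 9.986
Contaminant velocity v_c = v/R = 0.2220/9.986 = 0.02223 m/d
t = L/v_c = 728/0.02223 = 32750 d
   = 32750/365 = 89.7 yr

89.7 years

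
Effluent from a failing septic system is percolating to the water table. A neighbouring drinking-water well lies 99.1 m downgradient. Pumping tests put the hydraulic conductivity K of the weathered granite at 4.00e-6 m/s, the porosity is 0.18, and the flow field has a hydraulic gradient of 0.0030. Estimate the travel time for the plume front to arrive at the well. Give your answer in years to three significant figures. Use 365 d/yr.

47.1 years

K = 4.00e-6 m/s × 86400 s/d = 0.3456 m/d
q = Ki = 0.3456 × 0.0030 = 0.001037 m/d
v = Ki/n = 0.3456·0.0030/0.18 = 0.005760 m/d
t = L / v = 99.1 / 0.005760 = 17200 d
   = 17200 / 365 = 47.1 yr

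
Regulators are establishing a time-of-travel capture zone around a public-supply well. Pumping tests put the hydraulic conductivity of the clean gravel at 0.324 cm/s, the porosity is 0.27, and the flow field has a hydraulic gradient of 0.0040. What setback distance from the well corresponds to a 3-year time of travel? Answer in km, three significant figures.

K = 0.324 cm/s × 864 = 279.9 m/d
Darcy flux q = K·i = 279.9 × 0.0040 = 1.120 m/d
v_s = q/n_e = 1.120/0.27 = 4.147 m/d
T = 3 yr × 365 = 1095 d
L = v × T = 4.147 × 1095 = 4541 m
   = 4.54 km

4.54 km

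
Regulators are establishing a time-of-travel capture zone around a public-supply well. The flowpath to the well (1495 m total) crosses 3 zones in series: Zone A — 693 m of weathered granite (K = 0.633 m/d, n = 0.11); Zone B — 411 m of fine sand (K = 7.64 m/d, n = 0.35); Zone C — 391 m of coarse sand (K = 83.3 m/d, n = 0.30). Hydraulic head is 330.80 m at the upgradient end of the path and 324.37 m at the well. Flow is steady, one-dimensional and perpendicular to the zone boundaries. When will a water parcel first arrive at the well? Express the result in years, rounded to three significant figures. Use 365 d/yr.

Total head drop ΔH = 330.80 − 324.37 = 6.43 m
Continuity: the same q passes through each zone, so ΔH = q·Σ(L_j/K_j) — the zones act as resistances in series.
Σ(L/K) = 693/0.633 + 411/7.64 + 391/83.3 = 1095 + 53.80 + 4.694 = 1153 d
q = ΔH / Σ(L/K) = 6.43 / 1153 = 0.005575 m/d (same in every zone)
Zone A: v = q/n = 0.005575/0.11 = 0.05069 m/d → t_A = 693/0.05069 = 13670 d
Zone B: v = q/n = 0.005575/0.35 = 0.01593 m/d → t_B = 411/0.01593 = 25800 d
Zone C: v = q/n = 0.005575/0.30 = 0.01858 m/d → t_C = 391/0.01858 = 21040 d
Total t = 13670 + 25800 + 21040 = 60510 d
   = 60510 / 365 = 166 yr

166 years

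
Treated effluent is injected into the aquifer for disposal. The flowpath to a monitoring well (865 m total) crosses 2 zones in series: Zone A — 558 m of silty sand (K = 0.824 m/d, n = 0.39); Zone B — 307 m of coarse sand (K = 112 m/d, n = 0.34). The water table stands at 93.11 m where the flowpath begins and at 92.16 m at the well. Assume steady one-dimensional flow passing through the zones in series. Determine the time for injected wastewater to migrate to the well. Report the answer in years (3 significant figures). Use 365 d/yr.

631 years

Total head drop ΔH = 93.11 − 92.16 = 0.95 m
Continuity: the same q passes through each zone, so ΔH = q·Σ(L_j/K_j) — the zones act as resistances in series.
Σ(L/K) = 558/0.824 + 307/112 = 677.2 + 2.741 = 679.9 d
q = ΔH / Σ(L/K) = 0.95 / 679.9 = 0.001397 m/d (same in every zone)
Zone A: v = q/n = 0.001397/0.39 = 0.003583 m/d → t_A = 558/0.003583 = 155800 d
Zone B: v = q/n = 0.001397/0.34 = 0.004109 m/d → t_B = 307/0.004109 = 74710 d
Total t = 155800 + 74710 = 230500 d
   = 230500 / 365 = 631 yr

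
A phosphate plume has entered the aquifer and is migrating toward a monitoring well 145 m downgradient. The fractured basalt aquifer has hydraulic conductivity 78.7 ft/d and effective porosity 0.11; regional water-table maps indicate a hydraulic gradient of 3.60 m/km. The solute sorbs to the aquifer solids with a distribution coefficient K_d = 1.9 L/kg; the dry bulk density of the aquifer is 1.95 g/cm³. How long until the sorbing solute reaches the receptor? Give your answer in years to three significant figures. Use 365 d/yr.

17.6 years

K = 78.7 ft/d × 0.3048 = 23.99 m/d
Specific discharge q = 23.99 × 0.0036 = 0.08636 m/d
Average linear velocity = 0.08636 / 0.11 = 0.7851 m/d
Retardation R = 1 + ρ_b·K_d/n = 1 + 1.95×1.9/0.11 = 34.68
Contaminant velocity v_c = v/R = 0.7851/34.68 = 0.02264 m/d
t = L/v_c = 145/0.02264 = 6406 d
   = 6406/365 = 17.6 yr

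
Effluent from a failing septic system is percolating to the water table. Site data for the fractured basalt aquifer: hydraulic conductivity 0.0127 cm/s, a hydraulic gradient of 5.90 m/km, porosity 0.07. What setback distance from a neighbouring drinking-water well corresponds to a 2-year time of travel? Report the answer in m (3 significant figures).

K = 0.0127 cm/s × 864 = 10.97 m/d
q = Ki = 10.97 × 0.0059 = 0.06474 m/d
v = Ki/n = 10.97·0.0059/0.07 = 0.9249 m/d
T = 2 yr × 365 = 730 d
L = v × T = 0.9249 × 730 = 675.1 m

675 m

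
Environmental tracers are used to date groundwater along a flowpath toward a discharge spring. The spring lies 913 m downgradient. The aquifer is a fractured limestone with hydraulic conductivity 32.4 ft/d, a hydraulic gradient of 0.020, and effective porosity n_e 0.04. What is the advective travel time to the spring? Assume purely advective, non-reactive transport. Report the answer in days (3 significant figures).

185 days

K = 32.4 ft/d × 0.3048 = 9.876 m/d
q = Ki = 9.876 × 0.020 = 0.1975 m/d
Seepage velocity v = q / n = 0.1975 / 0.04 = 4.938 m/d
t = L / v = 913 / 4.938 = 184.9 d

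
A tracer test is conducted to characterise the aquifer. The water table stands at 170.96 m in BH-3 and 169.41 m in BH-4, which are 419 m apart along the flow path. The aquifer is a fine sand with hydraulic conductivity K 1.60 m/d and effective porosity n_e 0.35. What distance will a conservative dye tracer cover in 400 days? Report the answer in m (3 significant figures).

6.76 m

Hydraulic gradient i = (170.96 − 169.41) / 419 = 1.55 / 419 = 0.003699
Specific discharge q = 1.60 × 0.003699 = 0.005919 m/d
Seepage velocity v = q / n = 0.005919 / 0.35 = 0.01691 m/d
L = v × T = 0.01691 × 400 = 6.764 m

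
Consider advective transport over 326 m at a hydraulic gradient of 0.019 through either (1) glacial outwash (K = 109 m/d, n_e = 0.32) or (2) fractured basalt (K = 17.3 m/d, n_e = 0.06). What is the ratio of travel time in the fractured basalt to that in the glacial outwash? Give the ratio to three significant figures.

Unit 1 (glacial outwash): v = 109×0.019/0.32 = 6.472 m/d, t = 326/6.472 = 50.37 d
Unit 2 (fractured basalt): v = 17.3×0.019/0.06 = 5.478 m/d, t = 326/5.478 = 59.51 d
t(fractured basalt) / t(glacial outwash) = 59.51/50.37 = 1.18

1.18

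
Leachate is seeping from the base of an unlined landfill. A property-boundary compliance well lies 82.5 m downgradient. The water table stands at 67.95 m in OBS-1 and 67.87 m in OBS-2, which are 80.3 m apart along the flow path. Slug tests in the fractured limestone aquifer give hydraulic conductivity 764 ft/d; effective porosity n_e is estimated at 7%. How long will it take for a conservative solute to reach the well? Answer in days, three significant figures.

Hydraulic gradient i = (67.95 − 67.87) / 80.3 = 0.08 / 80.3 = 9.963e-4
K = 764 ft/d × 0.3048 = 232.9 m/d
Specific discharge q = 232.9 × 9.963e-4 = 0.2320 m/d
v = Ki/n = 232.9·9.963e-4/0.07 = 3.314 m/d
t = L / v = 82.5 / 3.314 = 24.89 d

24.9 days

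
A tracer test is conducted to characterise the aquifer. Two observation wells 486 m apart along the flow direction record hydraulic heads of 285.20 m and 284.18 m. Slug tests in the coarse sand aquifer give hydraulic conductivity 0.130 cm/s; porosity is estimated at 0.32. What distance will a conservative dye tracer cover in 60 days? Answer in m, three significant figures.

Hydraulic gradient i = (285.20 − 284.18) / 486 = 1.02 / 486 = 0.002099
K = 0.130 cm/s × 864 = 112.3 m/d
Darcy flux q = K·i = 112.3 × 0.002099 = 0.2357 m/d
Seepage velocity v = q / n = 0.2357 / 0.32 = 0.7367 m/d
L = v × T = 0.7367 × 60 = 44.20 m

44.2 m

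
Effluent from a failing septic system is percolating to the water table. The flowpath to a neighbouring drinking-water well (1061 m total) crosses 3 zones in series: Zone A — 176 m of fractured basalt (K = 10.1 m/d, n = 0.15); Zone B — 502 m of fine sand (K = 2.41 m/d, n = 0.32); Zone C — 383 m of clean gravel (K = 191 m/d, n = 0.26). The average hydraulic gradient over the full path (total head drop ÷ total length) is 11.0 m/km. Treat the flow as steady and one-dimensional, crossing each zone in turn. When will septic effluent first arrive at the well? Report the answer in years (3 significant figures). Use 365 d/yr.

Continuity: the same q passes through each zone, so ΔH = q·Σ(L_j/K_j) — the zones act as resistances in series.
Σ(L/K) = 176/10.1 + 502/2.41 + 383/191 = 17.43 + 208.3 + 2.005 = 227.7 d
K_eq = L_total / Σ(L/K) = 1061 / 227.7 = 4.659 m/d
q = K_eq · i = 4.659 × 0.011 = 0.05125 m/d (same in every zone)
Zone A: v = q/n = 0.05125/0.15 = 0.3417 m/d → t_A = 176/0.3417 = 515.1 d
Zone B: v = q/n = 0.05125/0.32 = 0.1602 m/d → t_B = 502/0.1602 = 3134 d
Zone C: v = q/n = 0.05125/0.26 = 0.1971 m/d → t_C = 383/0.1971 = 1943 d
Total t = 515.1 + 3134 + 1943 = 5593 d
   = 5593 / 365 = 15.3 yr

15.3 years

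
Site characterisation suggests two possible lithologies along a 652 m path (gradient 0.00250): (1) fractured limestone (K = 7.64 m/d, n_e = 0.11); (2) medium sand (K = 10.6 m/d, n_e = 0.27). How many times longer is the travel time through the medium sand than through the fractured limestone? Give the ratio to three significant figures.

Unit 1 (fractured limestone): v = 7.64×0.0025/0.11 = 0.1736 m/d, t = 652/0.1736 = 3755 d
Unit 2 (medium sand): v = 10.6×0.0025/0.27 = 0.09815 m/d, t = 652/0.09815 = 6643 d
t(medium sand) / t(fractured limestone) = 6643/3755 = 1.77

1.77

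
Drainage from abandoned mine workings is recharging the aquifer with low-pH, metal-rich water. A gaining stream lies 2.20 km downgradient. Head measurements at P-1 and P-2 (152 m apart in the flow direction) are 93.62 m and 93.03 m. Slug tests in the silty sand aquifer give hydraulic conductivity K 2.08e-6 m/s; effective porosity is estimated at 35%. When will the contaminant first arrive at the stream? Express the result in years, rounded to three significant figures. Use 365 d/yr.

Hydraulic gradient i = (93.62 − 93.03) / 152 = 0.59 / 152 = 0.003882
K = 2.08e-6 m/s × 86400 s/d = 0.1797 m/d
q = Ki = 0.1797 × 0.003882 = 6.976e-4 m/d
v_s = q/n_e = 6.976e-4/0.35 = 0.001993 m/d
L = 2.20 km = 2200 m
t = L / v = 2200 / 0.001993 = 1.104e6 d
   = 1.104e6 / 365 = 3020 yr

3020 years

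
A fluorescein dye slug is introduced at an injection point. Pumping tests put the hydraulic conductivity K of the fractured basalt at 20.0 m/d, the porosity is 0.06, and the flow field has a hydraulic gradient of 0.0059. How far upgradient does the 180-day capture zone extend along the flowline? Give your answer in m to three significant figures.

q = Ki = 20.0 × 0.0059 = 0.1180 m/d
Average linear velocity = 0.1180 / 0.06 = 1.967 m/d
L = v × T = 1.967 × 180 = 354.0 m

354 m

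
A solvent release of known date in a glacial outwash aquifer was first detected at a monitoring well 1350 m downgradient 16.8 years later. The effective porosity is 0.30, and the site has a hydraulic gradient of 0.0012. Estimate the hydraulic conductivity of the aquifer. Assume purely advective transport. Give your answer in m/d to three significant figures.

55.0 m/d

t = 16.8 years = 6132 d
v = L / t = 1350 / 6132 = 0.2202 m/d
K = v · n / i = 0.2202 × 0.30 / 0.0012 = 55.0 m/d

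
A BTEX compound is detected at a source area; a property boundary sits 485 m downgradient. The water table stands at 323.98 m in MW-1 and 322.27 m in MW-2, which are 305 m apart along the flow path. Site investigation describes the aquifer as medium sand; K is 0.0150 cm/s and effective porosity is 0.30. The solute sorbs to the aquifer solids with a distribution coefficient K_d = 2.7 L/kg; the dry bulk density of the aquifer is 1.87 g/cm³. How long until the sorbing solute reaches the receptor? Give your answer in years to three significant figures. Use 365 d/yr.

Hydraulic gradient i = (323.98 − 322.27) / 305 = 1.71 / 305 = 0.005607
K = 0.0150 cm/s × 864 = 12.96 m/d
q = Ki = 12.96 × 0.005607 = 0.07266 m/d
v_s = q/n_e = 0.07266/0.30 = 0.2422 m/d
Retardation R = 1 + ρ_b·K_d/n = 1 + 1.87×2.7/0.30 = 17.83
Contaminant velocity v_c = v/R = 0.2422/17.83 = 0.01358 m/d
t = L/v_c = 485/0.01358 = 35700 d
   = 35700/365 = 97.8 yr

97.8 years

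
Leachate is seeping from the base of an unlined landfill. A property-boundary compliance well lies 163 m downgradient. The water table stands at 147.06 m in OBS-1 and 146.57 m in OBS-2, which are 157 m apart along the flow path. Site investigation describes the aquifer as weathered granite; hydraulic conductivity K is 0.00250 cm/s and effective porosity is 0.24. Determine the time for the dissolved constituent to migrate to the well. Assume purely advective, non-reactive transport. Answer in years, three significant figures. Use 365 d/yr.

Hydraulic gradient i = (147.06 − 146.57) / 157 = 0.49 / 157 = 0.003121
K = 0.00250 cm/s × 864 = 2.160 m/d
Specific discharge q = 2.160 × 0.003121 = 0.006741 m/d
v_s = q/n_e = 0.006741/0.24 = 0.02809 m/d
t = L / v = 163 / 0.02809 = 5803 d
   = 5803 / 365 = 15.9 yr

15.9 years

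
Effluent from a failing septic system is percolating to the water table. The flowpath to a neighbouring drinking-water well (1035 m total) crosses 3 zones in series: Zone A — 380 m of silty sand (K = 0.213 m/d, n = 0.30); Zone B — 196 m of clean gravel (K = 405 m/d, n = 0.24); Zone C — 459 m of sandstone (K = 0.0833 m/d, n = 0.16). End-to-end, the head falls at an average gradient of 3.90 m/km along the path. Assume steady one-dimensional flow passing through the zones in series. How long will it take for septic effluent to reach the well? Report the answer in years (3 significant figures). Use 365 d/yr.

1160 years

Continuity: the same q passes through each zone, so ΔH = q·Σ(L_j/K_j) — the zones act as resistances in series.
Σ(L/K) = 380/0.213 + 196/405 + 459/0.0833 = 1784 + 0.4840 + 5510 = 7295 d
K_eq = L_total / Σ(L/K) = 1035 / 7295 = 0.1419 m/d
q = K_eq · i = 0.1419 × 0.0039 = 5.533e-4 m/d (same in every zone)
Zone A: v = q/n = 5.533e-4/0.30 = 0.001844 m/d → t_A = 380/0.001844 = 206000 d
Zone B: v = q/n = 5.533e-4/0.24 = 0.002306 m/d → t_B = 196/0.002306 = 85010 d
Zone C: v = q/n = 5.533e-4/0.16 = 0.003458 m/d → t_C = 459/0.003458 = 132700 d
Total t = 206000 + 85010 + 132700 = 423800 d
   = 423800 / 365 = 1160 yr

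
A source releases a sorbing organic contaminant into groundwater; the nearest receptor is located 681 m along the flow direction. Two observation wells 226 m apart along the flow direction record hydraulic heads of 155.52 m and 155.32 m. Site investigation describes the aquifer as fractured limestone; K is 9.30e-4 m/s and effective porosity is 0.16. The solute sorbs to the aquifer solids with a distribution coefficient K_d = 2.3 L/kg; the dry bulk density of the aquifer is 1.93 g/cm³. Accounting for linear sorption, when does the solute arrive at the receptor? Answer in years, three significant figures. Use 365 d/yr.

Hydraulic gradient i = (155.52 − 155.32) / 226 = 0.20 / 226 = 8.850e-4
K = 9.30e-4 m/s × 86400 s/d = 80.35 m/d
Darcy flux q = K·i = 80.35 × 8.850e-4 = 0.07111 m/d
v_s = q/n_e = 0.07111/0.16 = 0.4444 m/d
Retardation R = 1 + ρ_b·K_d/n = 1 + 1.93×2.3/0.16 = 28.74
Contaminant velocity v_c = v/R = 0.4444/28.74 = 0.01546 m/d
t = L/v_c = 681/0.01546 = 44040 d
   = 44040/365 = 121 yr

121 years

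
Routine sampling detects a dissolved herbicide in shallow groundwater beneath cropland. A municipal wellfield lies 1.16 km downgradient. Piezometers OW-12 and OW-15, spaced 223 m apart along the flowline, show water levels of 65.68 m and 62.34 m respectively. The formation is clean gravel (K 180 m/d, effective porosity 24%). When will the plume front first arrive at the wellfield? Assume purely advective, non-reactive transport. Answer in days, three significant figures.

103 days

Hydraulic gradient i = (65.68 − 62.34) / 223 = 3.34 / 223 = 0.01498
q = Ki = 180 × 0.01498 = 2.696 m/d
v = Ki/n = 180·0.01498/0.24 = 11.23 m/d
L = 1.16 km = 1160 m
t = L / v = 1160 / 11.23 = 103.3 d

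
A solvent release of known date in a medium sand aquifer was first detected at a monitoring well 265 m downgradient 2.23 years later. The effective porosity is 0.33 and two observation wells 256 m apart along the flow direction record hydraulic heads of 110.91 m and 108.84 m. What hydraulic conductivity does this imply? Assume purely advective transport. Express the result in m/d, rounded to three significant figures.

Hydraulic gradient i = (110.91 − 108.84) / 256 = 2.07 / 256 = 0.008086
t = 2.23 years = 814.0 d
v = L / t = 265 / 814.0 = 0.3256 m/d
K = v · n / i = 0.3256 × 0.33 / 0.008086 = 13.3 m/d

13.3 m/d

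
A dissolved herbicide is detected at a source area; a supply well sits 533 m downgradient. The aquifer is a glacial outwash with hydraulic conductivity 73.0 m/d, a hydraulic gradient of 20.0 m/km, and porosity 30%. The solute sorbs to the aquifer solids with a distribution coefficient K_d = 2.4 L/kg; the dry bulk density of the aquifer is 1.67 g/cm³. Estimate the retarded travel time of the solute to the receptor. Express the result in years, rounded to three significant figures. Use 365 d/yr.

q = Ki = 73.0 × 0.020 = 1.460 m/d
Seepage velocity v = q / n = 1.460 / 0.30 = 4.867 m/d
Retardation R = 1 + ρ_b·K_d/n = 1 + 1.67×2.4/0.30 = 14.36
Contaminant velocity v_c = v/R = 4.867/14.36 = 0.3389 m/d
t = L/v_c = 533/0.3389 = 1573 d
   = 1573/365 = 4.31 yr

4.31 years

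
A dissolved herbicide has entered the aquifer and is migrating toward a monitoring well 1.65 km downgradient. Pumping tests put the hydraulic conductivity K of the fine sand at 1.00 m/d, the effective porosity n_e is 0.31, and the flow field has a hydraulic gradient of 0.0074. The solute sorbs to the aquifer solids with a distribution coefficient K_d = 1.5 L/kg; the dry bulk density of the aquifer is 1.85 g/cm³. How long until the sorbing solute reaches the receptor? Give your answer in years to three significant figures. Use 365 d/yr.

Darcy flux q = K·i = 1.00 × 0.0074 = 0.007400 m/d
v = Ki/n = 1.00·0.0074/0.31 = 0.02387 m/d
Retardation R = 1 + ρ_b·K_d/n = 1 + 1.85×1.5/0.31 = 9.952
Contaminant velocity v_c = v/R = 0.02387/9.952 = 0.002399 m/d
L = 1.65 km = 1650 m
t = L/v_c = 1650/0.002399 = 687900 d
   = 687900/365 = 1880 yr

1880 years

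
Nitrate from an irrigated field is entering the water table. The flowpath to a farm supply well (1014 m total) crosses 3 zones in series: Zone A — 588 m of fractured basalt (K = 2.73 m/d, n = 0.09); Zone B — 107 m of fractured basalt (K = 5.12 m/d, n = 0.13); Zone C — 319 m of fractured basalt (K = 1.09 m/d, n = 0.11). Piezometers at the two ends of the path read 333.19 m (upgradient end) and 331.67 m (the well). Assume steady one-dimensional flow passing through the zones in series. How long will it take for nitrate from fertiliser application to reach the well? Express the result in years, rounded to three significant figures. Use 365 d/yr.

97.2 years

Total head drop ΔH = 333.19 − 331.67 = 1.52 m
Continuity: the same q passes through each zone, so ΔH = q·Σ(L_j/K_j) — the zones act as resistances in series.
Σ(L/K) = 588/2.73 + 107/5.12 + 319/1.09 = 215.4 + 20.90 + 292.7 = 528.9 d
q = ΔH / Σ(L/K) = 1.52 / 528.9 = 0.002874 m/d (same in every zone)
Zone A: v = q/n = 0.002874/0.09 = 0.03193 m/d → t_A = 588/0.03193 = 18420 d
Zone B: v = q/n = 0.002874/0.13 = 0.02211 m/d → t_B = 107/0.02211 = 4841 d
Zone C: v = q/n = 0.002874/0.11 = 0.02612 m/d → t_C = 319/0.02612 = 12210 d
Total t = 18420 + 4841 + 12210 = 35470 d
   = 35470 / 365 = 97.2 yr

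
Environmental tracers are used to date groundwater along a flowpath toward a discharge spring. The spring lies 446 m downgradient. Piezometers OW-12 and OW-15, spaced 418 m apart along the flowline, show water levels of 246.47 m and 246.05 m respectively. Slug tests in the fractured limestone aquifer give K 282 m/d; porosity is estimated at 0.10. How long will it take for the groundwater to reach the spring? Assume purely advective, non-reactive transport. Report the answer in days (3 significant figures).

157 days

Hydraulic gradient i = (246.47 − 246.05) / 418 = 0.42 / 418 = 0.001005
Darcy flux q = K·i = 282 × 0.001005 = 0.2833 m/d
Seepage velocity v = q / n = 0.2833 / 0.10 = 2.833 m/d
t = L / v = 446 / 2.833 = 157.4 d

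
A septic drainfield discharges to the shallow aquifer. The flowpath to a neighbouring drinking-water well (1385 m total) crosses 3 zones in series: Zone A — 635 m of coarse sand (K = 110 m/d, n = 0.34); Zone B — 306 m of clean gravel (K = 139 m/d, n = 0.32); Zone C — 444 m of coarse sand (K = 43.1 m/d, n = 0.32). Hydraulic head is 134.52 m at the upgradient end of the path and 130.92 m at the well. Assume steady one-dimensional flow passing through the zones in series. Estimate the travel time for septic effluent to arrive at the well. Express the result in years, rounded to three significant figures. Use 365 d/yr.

Total head drop ΔH = 134.52 − 130.92 = 3.60 m
Continuity: the same q passes through each zone, so ΔH = q·Σ(L_j/K_j) — the zones act as resistances in series.
Σ(L/K) = 635/110 + 306/139 + 444/43.1 = 5.773 + 2.201 + 10.30 = 18.28 d
q = ΔH / Σ(L/K) = 3.60 / 18.28 = 0.1970 m/d (same in every zone)
Zone A: v = q/n = 0.1970/0.34 = 0.5794 m/d → t_A = 635/0.5794 = 1096 d
Zone B: v = q/n = 0.1970/0.32 = 0.6156 m/d → t_B = 306/0.6156 = 497.1 d
Zone C: v = q/n = 0.1970/0.32 = 0.6156 m/d → t_C = 444/0.6156 = 721.3 d
Total t = 1096 + 497.1 + 721.3 = 2314 d
   = 2314 / 365 = 6.34 yr

6.34 years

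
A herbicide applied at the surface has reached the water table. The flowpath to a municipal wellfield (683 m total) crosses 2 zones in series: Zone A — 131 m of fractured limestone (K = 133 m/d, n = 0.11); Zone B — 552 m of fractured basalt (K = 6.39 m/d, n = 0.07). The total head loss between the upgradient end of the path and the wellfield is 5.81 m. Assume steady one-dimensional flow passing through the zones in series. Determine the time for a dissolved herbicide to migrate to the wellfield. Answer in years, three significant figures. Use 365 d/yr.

2.19 years

Continuity: the same q passes through each zone, so ΔH = q·Σ(L_j/K_j) — the zones act as resistances in series.
Σ(L/K) = 131/133 + 552/6.39 = 0.9850 + 86.38 = 87.37 d
q = ΔH / Σ(L/K) = 5.81 / 87.37 = 0.06650 m/d (same in every zone)
Zone A: v = q/n = 0.06650/0.11 = 0.6045 m/d → t_A = 131/0.6045 = 216.7 d
Zone B: v = q/n = 0.06650/0.07 = 0.9500 m/d → t_B = 552/0.9500 = 581.1 d
Total t = 216.7 + 581.1 = 797.8 d
   = 797.8 / 365 = 2.19 yr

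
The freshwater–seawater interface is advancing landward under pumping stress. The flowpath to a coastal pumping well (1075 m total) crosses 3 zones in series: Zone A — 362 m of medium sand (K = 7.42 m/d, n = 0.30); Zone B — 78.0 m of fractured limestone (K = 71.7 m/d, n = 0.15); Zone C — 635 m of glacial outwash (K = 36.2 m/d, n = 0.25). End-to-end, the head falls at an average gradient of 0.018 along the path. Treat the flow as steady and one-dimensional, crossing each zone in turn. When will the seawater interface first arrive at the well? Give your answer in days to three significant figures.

For zones in series the flux q is common to all zones; the equivalent conductivity is the harmonic (thickness-weighted) mean, K_eq = L_total / Σ(L_j/K_j).
Σ(L/K) = 362/7.42 + 78.0/71.7 + 635/36.2 = 48.79 + 1.088 + 17.54 = 67.42 d
K_eq = L_total / Σ(L/K) = 1075 / 67.42 = 15.95 m/d
q = K_eq · i = 15.95 × 0.018 = 0.2870 m/d (same in every zone)
Zone A: v = q/n = 0.2870/0.30 = 0.9567 m/d → t_A = 362/0.9567 = 378.4 d
Zone B: v = q/n = 0.2870/0.15 = 1.913 m/d → t_B = 78.0/1.913 = 40.76 d
Zone C: v = q/n = 0.2870/0.25 = 1.148 m/d → t_C = 635/1.148 = 553.1 d
Total t = 378.4 + 40.76 + 553.1 = 972.2 d

972 days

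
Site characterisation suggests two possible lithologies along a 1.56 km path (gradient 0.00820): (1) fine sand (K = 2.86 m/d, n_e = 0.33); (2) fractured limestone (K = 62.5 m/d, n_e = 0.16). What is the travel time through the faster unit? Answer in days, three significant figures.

487 days

Unit 1 (fine sand): v = 2.86×0.0082/0.33 = 0.07107 m/d, t = 1560/0.07107 = 21950 d
Unit 2 (fractured limestone): v = 62.5×0.0082/0.16 = 3.203 m/d, t = 1560/3.203 = 487.0 d
Faster unit: t = 487 d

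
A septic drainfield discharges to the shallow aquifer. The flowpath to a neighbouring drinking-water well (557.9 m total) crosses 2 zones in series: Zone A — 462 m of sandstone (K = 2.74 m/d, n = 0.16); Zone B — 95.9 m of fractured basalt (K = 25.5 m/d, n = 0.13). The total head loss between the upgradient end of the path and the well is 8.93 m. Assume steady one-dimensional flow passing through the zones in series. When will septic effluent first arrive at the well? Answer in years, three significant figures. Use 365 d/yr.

4.57 years

Continuity: the same q passes through each zone, so ΔH = q·Σ(L_j/K_j) — the zones act as resistances in series.
Σ(L/K) = 462/2.74 + 95.9/25.5 = 168.6 + 3.761 = 172.4 d
q = ΔH / Σ(L/K) = 8.93 / 172.4 = 0.05181 m/d (same in every zone)
Zone A: v = q/n = 0.05181/0.16 = 0.3238 m/d → t_A = 462/0.3238 = 1427 d
Zone B: v = q/n = 0.05181/0.13 = 0.3985 m/d → t_B = 95.9/0.3985 = 240.6 d
Total t = 1427 + 240.6 = 1668 d
   = 1668 / 365 = 4.57 yr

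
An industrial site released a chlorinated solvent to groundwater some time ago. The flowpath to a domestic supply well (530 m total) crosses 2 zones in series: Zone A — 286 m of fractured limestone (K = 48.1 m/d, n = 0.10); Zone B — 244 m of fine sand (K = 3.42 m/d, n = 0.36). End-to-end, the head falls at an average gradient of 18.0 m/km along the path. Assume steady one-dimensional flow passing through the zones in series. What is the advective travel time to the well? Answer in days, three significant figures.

943 days

For zones in series the flux q is common to all zones; the equivalent conductivity is the harmonic (thickness-weighted) mean, K_eq = L_total / Σ(L_j/K_j).
Σ(L/K) = 286/48.1 + 244/3.42 = 5.946 + 71.35 = 77.29 d
K_eq = L_total / Σ(L/K) = 530 / 77.29 = 6.857 m/d
q = K_eq · i = 6.857 × 0.018 = 0.1234 m/d (same in every zone)
Zone A: v = q/n = 0.1234/0.10 = 1.234 m/d → t_A = 286/1.234 = 231.7 d
Zone B: v = q/n = 0.1234/0.36 = 0.3429 m/d → t_B = 244/0.3429 = 711.7 d
Total t = 231.7 + 711.7 = 943.4 d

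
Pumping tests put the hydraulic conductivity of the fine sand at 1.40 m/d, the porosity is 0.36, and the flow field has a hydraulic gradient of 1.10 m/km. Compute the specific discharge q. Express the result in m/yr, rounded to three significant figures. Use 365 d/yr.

Specific discharge q = 1.40 × 0.0011 = 0.001540 m/d
   = 0.001540 × 365 = 0.562 m/yr

0.562 m/yr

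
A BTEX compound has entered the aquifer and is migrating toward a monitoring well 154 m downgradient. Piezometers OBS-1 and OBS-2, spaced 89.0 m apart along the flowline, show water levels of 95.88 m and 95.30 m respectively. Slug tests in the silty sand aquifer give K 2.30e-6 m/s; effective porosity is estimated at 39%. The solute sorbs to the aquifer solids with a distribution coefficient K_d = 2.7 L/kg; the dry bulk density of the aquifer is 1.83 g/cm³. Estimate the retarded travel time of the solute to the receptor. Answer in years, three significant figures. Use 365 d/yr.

Hydraulic gradient i = (95.88 − 95.30) / 89.0 = 0.58 / 89.0 = 0.006517
K = 2.30e-6 m/s × 86400 s/d = 0.1987 m/d
Darcy flux q = K·i = 0.1987 × 0.006517 = 0.001295 m/d
Average linear velocity = 0.001295 / 0.39 = 0.003321 m/d
Retardation R = 1 + ρ_b·K_d/n = 1 + 1.83×2.7/0.39 = 13.67
Contaminant velocity v_c = v/R = 0.003321/13.67 = 2.429e-4 m/d
t = L/v_c = 154/2.429e-4 = 633900 d
   = 633900/365 = 1740 yr

1740 years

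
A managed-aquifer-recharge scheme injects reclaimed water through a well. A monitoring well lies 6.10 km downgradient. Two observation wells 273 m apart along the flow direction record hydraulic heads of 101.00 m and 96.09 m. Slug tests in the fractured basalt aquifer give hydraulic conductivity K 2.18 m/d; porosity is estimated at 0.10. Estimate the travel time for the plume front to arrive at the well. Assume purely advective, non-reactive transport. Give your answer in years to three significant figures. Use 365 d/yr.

42.6 years

Hydraulic gradient i = (101.00 − 96.09) / 273 = 4.91 / 273 = 0.01799
q = Ki = 2.18 × 0.01799 = 0.03921 m/d
v_s = q/n_e = 0.03921/0.10 = 0.3921 m/d
L = 6.10 km = 6100 m
t = L / v = 6100 / 0.3921 = 15560 d
   = 15560 / 365 = 42.6 yr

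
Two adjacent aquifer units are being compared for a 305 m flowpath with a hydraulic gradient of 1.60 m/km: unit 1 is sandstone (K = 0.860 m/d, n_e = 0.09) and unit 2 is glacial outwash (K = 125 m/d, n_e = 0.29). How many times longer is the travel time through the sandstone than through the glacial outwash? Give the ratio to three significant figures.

45.1

Unit 1 (sandstone): v = 0.860×0.0016/0.09 = 0.01529 m/d, t = 305/0.01529 = 19950 d
Unit 2 (glacial outwash): v = 125×0.0016/0.29 = 0.6897 m/d, t = 305/0.6897 = 442.2 d
t(sandstone) / t(glacial outwash) = 19950/442.2 = 45.1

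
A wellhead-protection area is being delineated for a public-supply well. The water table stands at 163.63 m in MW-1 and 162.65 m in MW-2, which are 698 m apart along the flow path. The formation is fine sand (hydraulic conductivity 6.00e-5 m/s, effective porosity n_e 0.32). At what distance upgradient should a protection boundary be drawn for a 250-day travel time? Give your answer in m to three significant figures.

5.69 m

Hydraulic gradient i = (163.63 − 162.65) / 698 = 0.98 / 698 = 0.001404
K = 6.00e-5 m/s × 86400 s/d = 5.184 m/d
Darcy flux q = K·i = 5.184 × 0.001404 = 0.007278 m/d
Seepage velocity v = q / n = 0.007278 / 0.32 = 0.02274 m/d
L = v × T = 0.02274 × 250 = 5.686 m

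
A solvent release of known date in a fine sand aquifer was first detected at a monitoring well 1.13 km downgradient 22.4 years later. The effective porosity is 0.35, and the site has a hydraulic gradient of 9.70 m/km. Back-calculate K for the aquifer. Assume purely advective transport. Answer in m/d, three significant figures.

4.99 m/d

t = 22.4 years = 8176 d
L = 1.13 km = 1130 m
v = L / t = 1130 / 8176 = 0.1382 m/d
K = v · n / i = 0.1382 × 0.35 / 0.0097 = 4.99 m/d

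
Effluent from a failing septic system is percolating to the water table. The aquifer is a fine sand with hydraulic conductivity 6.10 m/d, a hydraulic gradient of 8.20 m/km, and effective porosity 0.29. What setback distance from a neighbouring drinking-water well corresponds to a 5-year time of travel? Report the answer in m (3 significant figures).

315 m

Specific discharge q = 6.10 × 0.0082 = 0.05002 m/d
v_s = q/n_e = 0.05002/0.29 = 0.1725 m/d
T = 5 yr × 365 = 1825 d
L = v × T = 0.1725 × 1825 = 314.8 m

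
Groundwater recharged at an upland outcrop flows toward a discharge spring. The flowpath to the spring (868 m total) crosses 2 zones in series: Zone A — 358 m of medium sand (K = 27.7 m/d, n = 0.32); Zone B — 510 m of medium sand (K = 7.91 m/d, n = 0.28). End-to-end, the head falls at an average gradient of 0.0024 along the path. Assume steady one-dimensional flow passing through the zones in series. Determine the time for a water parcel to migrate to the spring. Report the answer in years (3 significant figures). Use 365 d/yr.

Steady 1-D flow in series ⇒ the Darcy flux q is identical in every zone and the zone head losses add (resistances L/K in series).
Σ(L/K) = 358/27.7 + 510/7.91 = 12.92 + 64.48 = 77.40 d
K_eq = L_total / Σ(L/K) = 868 / 77.40 = 11.21 m/d
q = K_eq · i = 11.21 × 0.0024 = 0.02691 m/d (same in every zone)
Zone A: v = q/n = 0.02691/0.32 = 0.08411 m/d → t_A = 358/0.08411 = 4256 d
Zone B: v = q/n = 0.02691/0.28 = 0.09612 m/d → t_B = 510/0.09612 = 5306 d
Total t = 4256 + 5306 = 9562 d
   = 9562 / 365 = 26.2 yr

26.2 years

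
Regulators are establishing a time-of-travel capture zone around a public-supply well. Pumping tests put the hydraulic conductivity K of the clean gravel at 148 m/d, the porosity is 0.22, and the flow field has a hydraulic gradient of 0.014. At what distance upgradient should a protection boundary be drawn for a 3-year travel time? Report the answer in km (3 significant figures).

Darcy flux q = K·i = 148 × 0.014 = 2.072 m/d
Average linear velocity = 2.072 / 0.22 = 9.418 m/d
T = 3 yr × 365 = 1095 d
L = v × T = 9.418 × 1095 = 10310 m
   = 10.3 km

10.3 km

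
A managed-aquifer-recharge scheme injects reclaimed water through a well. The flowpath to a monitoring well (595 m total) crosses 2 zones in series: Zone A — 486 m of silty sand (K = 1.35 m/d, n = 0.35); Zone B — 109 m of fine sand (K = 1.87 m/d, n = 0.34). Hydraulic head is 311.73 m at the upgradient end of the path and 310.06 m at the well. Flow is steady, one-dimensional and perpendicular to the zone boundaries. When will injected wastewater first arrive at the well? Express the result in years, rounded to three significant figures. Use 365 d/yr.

Total head drop ΔH = 311.73 − 310.06 = 1.67 m
Steady 1-D flow in series ⇒ the Darcy flux q is identical in every zone and the zone head losses add (resistances L/K in series).
Σ(L/K) = 486/1.35 + 109/1.87 = 360.0 + 58.29 = 418.3 d
q = ΔH / Σ(L/K) = 1.67 / 418.3 = 0.003992 m/d (same in every zone)
Zone A: v = q/n = 0.003992/0.35 = 0.01141 m/d → t_A = 486/0.01141 = 42610 d
Zone B: v = q/n = 0.003992/0.34 = 0.01174 m/d → t_B = 109/0.01174 = 9283 d
Total t = 42610 + 9283 = 51890 d
   = 51890 / 365 = 142 yr

142 years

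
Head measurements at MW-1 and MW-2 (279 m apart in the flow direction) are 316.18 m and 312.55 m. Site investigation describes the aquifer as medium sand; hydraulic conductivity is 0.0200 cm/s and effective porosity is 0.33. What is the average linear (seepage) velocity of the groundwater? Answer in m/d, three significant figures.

0.681 m/d

Hydraulic gradient i = (316.18 − 312.55) / 279 = 3.63 / 279 = 0.01301
K = 0.0200 cm/s × 864 = 17.28 m/d
Darcy flux q = K·i = 17.28 × 0.01301 = 0.2248 m/d
Seepage velocity v = q / n = 0.2248 / 0.33 = 0.6813 m/d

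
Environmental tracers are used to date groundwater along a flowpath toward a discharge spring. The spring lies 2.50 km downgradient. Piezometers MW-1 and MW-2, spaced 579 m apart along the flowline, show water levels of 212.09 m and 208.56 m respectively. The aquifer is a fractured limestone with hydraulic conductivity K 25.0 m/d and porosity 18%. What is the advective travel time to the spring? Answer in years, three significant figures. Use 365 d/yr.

8.09 years

Hydraulic gradient i = (212.09 − 208.56) / 579 = 3.53 / 579 = 0.006097
Specific discharge q = 25.0 × 0.006097 = 0.1524 m/d
Seepage velocity v = q / n = 0.1524 / 0.18 = 0.8468 m/d
L = 2.50 km = 2500 m
t = L / v = 2500 / 0.8468 = 2952 d
   = 2952 / 365 = 8.09 yr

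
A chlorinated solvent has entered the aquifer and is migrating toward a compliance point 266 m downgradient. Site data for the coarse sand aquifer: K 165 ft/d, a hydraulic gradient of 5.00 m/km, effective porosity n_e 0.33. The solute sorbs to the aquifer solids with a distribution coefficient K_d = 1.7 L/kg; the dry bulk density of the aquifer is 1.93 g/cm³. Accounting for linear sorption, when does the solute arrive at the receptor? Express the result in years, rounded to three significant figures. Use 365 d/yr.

K = 165 ft/d × 0.3048 = 50.29 m/d
q = Ki = 50.29 × 0.0050 = 0.2515 m/d
v = Ki/n = 50.29·0.0050/0.33 = 0.7620 m/d
Retardation R = 1 + ρ_b·K_d/n = 1 + 1.93×1.7/0.33 = 10.94
Contaminant velocity v_c = v/R = 0.7620/10.94 = 0.06964 m/d
t = L/v_c = 266/0.06964 = 3820 d
   = 3820/365 = 10.5 yr

10.5 years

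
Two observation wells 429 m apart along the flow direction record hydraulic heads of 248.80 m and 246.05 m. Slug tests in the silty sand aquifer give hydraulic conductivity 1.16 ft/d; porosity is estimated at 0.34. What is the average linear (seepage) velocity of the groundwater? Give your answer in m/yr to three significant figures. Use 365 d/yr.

Hydraulic gradient i = (248.80 − 246.05) / 429 = 2.75 / 429 = 0.006410
K = 1.16 ft/d × 0.3048 = 0.3536 m/d
Specific discharge q = 0.3536 × 0.006410 = 0.002266 m/d
Seepage velocity v = q / n = 0.002266 / 0.34 = 0.006666 m/d
   = 0.006666 × 365 = 2.43 m/yr

2.43 m/yr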